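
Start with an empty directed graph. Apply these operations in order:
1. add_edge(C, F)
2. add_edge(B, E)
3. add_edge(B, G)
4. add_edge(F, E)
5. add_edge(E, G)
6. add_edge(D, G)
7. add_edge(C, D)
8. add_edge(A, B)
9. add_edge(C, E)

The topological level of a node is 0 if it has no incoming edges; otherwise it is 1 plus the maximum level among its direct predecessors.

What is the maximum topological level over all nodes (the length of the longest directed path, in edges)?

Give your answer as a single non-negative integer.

Op 1: add_edge(C, F). Edges now: 1
Op 2: add_edge(B, E). Edges now: 2
Op 3: add_edge(B, G). Edges now: 3
Op 4: add_edge(F, E). Edges now: 4
Op 5: add_edge(E, G). Edges now: 5
Op 6: add_edge(D, G). Edges now: 6
Op 7: add_edge(C, D). Edges now: 7
Op 8: add_edge(A, B). Edges now: 8
Op 9: add_edge(C, E). Edges now: 9
Compute levels (Kahn BFS):
  sources (in-degree 0): A, C
  process A: level=0
    A->B: in-degree(B)=0, level(B)=1, enqueue
  process C: level=0
    C->D: in-degree(D)=0, level(D)=1, enqueue
    C->E: in-degree(E)=2, level(E)>=1
    C->F: in-degree(F)=0, level(F)=1, enqueue
  process B: level=1
    B->E: in-degree(E)=1, level(E)>=2
    B->G: in-degree(G)=2, level(G)>=2
  process D: level=1
    D->G: in-degree(G)=1, level(G)>=2
  process F: level=1
    F->E: in-degree(E)=0, level(E)=2, enqueue
  process E: level=2
    E->G: in-degree(G)=0, level(G)=3, enqueue
  process G: level=3
All levels: A:0, B:1, C:0, D:1, E:2, F:1, G:3
max level = 3

Answer: 3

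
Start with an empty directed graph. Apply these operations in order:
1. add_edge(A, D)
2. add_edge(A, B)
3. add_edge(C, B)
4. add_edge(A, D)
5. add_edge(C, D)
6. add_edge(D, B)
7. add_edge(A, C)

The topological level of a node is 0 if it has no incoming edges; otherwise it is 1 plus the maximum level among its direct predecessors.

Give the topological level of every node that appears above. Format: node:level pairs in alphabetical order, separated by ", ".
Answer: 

Answer: A:0, B:3, C:1, D:2

Derivation:
Op 1: add_edge(A, D). Edges now: 1
Op 2: add_edge(A, B). Edges now: 2
Op 3: add_edge(C, B). Edges now: 3
Op 4: add_edge(A, D) (duplicate, no change). Edges now: 3
Op 5: add_edge(C, D). Edges now: 4
Op 6: add_edge(D, B). Edges now: 5
Op 7: add_edge(A, C). Edges now: 6
Compute levels (Kahn BFS):
  sources (in-degree 0): A
  process A: level=0
    A->B: in-degree(B)=2, level(B)>=1
    A->C: in-degree(C)=0, level(C)=1, enqueue
    A->D: in-degree(D)=1, level(D)>=1
  process C: level=1
    C->B: in-degree(B)=1, level(B)>=2
    C->D: in-degree(D)=0, level(D)=2, enqueue
  process D: level=2
    D->B: in-degree(B)=0, level(B)=3, enqueue
  process B: level=3
All levels: A:0, B:3, C:1, D:2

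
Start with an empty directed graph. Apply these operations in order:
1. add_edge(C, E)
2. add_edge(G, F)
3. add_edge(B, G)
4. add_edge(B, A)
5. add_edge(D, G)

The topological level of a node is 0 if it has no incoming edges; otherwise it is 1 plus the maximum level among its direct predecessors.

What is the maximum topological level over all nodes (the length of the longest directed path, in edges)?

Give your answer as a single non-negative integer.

Answer: 2

Derivation:
Op 1: add_edge(C, E). Edges now: 1
Op 2: add_edge(G, F). Edges now: 2
Op 3: add_edge(B, G). Edges now: 3
Op 4: add_edge(B, A). Edges now: 4
Op 5: add_edge(D, G). Edges now: 5
Compute levels (Kahn BFS):
  sources (in-degree 0): B, C, D
  process B: level=0
    B->A: in-degree(A)=0, level(A)=1, enqueue
    B->G: in-degree(G)=1, level(G)>=1
  process C: level=0
    C->E: in-degree(E)=0, level(E)=1, enqueue
  process D: level=0
    D->G: in-degree(G)=0, level(G)=1, enqueue
  process A: level=1
  process E: level=1
  process G: level=1
    G->F: in-degree(F)=0, level(F)=2, enqueue
  process F: level=2
All levels: A:1, B:0, C:0, D:0, E:1, F:2, G:1
max level = 2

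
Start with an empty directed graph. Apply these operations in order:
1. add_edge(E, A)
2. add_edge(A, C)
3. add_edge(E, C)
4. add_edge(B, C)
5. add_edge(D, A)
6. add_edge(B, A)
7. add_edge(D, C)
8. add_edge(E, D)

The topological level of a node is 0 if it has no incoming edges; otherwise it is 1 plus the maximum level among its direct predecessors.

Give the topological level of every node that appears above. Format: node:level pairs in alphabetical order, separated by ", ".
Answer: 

Answer: A:2, B:0, C:3, D:1, E:0

Derivation:
Op 1: add_edge(E, A). Edges now: 1
Op 2: add_edge(A, C). Edges now: 2
Op 3: add_edge(E, C). Edges now: 3
Op 4: add_edge(B, C). Edges now: 4
Op 5: add_edge(D, A). Edges now: 5
Op 6: add_edge(B, A). Edges now: 6
Op 7: add_edge(D, C). Edges now: 7
Op 8: add_edge(E, D). Edges now: 8
Compute levels (Kahn BFS):
  sources (in-degree 0): B, E
  process B: level=0
    B->A: in-degree(A)=2, level(A)>=1
    B->C: in-degree(C)=3, level(C)>=1
  process E: level=0
    E->A: in-degree(A)=1, level(A)>=1
    E->C: in-degree(C)=2, level(C)>=1
    E->D: in-degree(D)=0, level(D)=1, enqueue
  process D: level=1
    D->A: in-degree(A)=0, level(A)=2, enqueue
    D->C: in-degree(C)=1, level(C)>=2
  process A: level=2
    A->C: in-degree(C)=0, level(C)=3, enqueue
  process C: level=3
All levels: A:2, B:0, C:3, D:1, E:0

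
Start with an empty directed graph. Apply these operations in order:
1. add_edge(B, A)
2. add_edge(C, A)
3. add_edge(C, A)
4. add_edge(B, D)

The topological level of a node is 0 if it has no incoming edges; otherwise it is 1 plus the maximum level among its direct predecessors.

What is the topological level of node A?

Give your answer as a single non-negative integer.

Answer: 1

Derivation:
Op 1: add_edge(B, A). Edges now: 1
Op 2: add_edge(C, A). Edges now: 2
Op 3: add_edge(C, A) (duplicate, no change). Edges now: 2
Op 4: add_edge(B, D). Edges now: 3
Compute levels (Kahn BFS):
  sources (in-degree 0): B, C
  process B: level=0
    B->A: in-degree(A)=1, level(A)>=1
    B->D: in-degree(D)=0, level(D)=1, enqueue
  process C: level=0
    C->A: in-degree(A)=0, level(A)=1, enqueue
  process D: level=1
  process A: level=1
All levels: A:1, B:0, C:0, D:1
level(A) = 1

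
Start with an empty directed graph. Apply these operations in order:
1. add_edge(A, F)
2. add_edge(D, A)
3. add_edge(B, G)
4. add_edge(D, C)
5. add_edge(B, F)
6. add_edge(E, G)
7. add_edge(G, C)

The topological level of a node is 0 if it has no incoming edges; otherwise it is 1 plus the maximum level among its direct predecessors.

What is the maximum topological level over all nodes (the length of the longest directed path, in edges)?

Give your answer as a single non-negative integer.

Answer: 2

Derivation:
Op 1: add_edge(A, F). Edges now: 1
Op 2: add_edge(D, A). Edges now: 2
Op 3: add_edge(B, G). Edges now: 3
Op 4: add_edge(D, C). Edges now: 4
Op 5: add_edge(B, F). Edges now: 5
Op 6: add_edge(E, G). Edges now: 6
Op 7: add_edge(G, C). Edges now: 7
Compute levels (Kahn BFS):
  sources (in-degree 0): B, D, E
  process B: level=0
    B->F: in-degree(F)=1, level(F)>=1
    B->G: in-degree(G)=1, level(G)>=1
  process D: level=0
    D->A: in-degree(A)=0, level(A)=1, enqueue
    D->C: in-degree(C)=1, level(C)>=1
  process E: level=0
    E->G: in-degree(G)=0, level(G)=1, enqueue
  process A: level=1
    A->F: in-degree(F)=0, level(F)=2, enqueue
  process G: level=1
    G->C: in-degree(C)=0, level(C)=2, enqueue
  process F: level=2
  process C: level=2
All levels: A:1, B:0, C:2, D:0, E:0, F:2, G:1
max level = 2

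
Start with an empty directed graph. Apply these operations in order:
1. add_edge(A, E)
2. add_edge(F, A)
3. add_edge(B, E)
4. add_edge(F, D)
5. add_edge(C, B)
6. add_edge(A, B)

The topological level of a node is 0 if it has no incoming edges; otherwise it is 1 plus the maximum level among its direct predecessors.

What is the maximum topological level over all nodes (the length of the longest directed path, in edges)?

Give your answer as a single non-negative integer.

Op 1: add_edge(A, E). Edges now: 1
Op 2: add_edge(F, A). Edges now: 2
Op 3: add_edge(B, E). Edges now: 3
Op 4: add_edge(F, D). Edges now: 4
Op 5: add_edge(C, B). Edges now: 5
Op 6: add_edge(A, B). Edges now: 6
Compute levels (Kahn BFS):
  sources (in-degree 0): C, F
  process C: level=0
    C->B: in-degree(B)=1, level(B)>=1
  process F: level=0
    F->A: in-degree(A)=0, level(A)=1, enqueue
    F->D: in-degree(D)=0, level(D)=1, enqueue
  process A: level=1
    A->B: in-degree(B)=0, level(B)=2, enqueue
    A->E: in-degree(E)=1, level(E)>=2
  process D: level=1
  process B: level=2
    B->E: in-degree(E)=0, level(E)=3, enqueue
  process E: level=3
All levels: A:1, B:2, C:0, D:1, E:3, F:0
max level = 3

Answer: 3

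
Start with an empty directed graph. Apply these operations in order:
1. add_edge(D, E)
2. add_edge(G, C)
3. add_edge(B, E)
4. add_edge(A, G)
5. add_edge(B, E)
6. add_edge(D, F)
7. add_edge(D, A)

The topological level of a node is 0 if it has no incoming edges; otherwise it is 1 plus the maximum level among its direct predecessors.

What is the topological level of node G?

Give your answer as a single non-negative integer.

Answer: 2

Derivation:
Op 1: add_edge(D, E). Edges now: 1
Op 2: add_edge(G, C). Edges now: 2
Op 3: add_edge(B, E). Edges now: 3
Op 4: add_edge(A, G). Edges now: 4
Op 5: add_edge(B, E) (duplicate, no change). Edges now: 4
Op 6: add_edge(D, F). Edges now: 5
Op 7: add_edge(D, A). Edges now: 6
Compute levels (Kahn BFS):
  sources (in-degree 0): B, D
  process B: level=0
    B->E: in-degree(E)=1, level(E)>=1
  process D: level=0
    D->A: in-degree(A)=0, level(A)=1, enqueue
    D->E: in-degree(E)=0, level(E)=1, enqueue
    D->F: in-degree(F)=0, level(F)=1, enqueue
  process A: level=1
    A->G: in-degree(G)=0, level(G)=2, enqueue
  process E: level=1
  process F: level=1
  process G: level=2
    G->C: in-degree(C)=0, level(C)=3, enqueue
  process C: level=3
All levels: A:1, B:0, C:3, D:0, E:1, F:1, G:2
level(G) = 2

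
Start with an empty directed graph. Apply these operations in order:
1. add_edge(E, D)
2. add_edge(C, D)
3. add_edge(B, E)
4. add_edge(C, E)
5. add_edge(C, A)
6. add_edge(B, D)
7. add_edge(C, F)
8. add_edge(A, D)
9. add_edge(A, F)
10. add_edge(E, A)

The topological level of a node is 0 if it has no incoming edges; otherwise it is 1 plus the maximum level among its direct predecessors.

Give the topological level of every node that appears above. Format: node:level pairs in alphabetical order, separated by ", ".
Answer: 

Op 1: add_edge(E, D). Edges now: 1
Op 2: add_edge(C, D). Edges now: 2
Op 3: add_edge(B, E). Edges now: 3
Op 4: add_edge(C, E). Edges now: 4
Op 5: add_edge(C, A). Edges now: 5
Op 6: add_edge(B, D). Edges now: 6
Op 7: add_edge(C, F). Edges now: 7
Op 8: add_edge(A, D). Edges now: 8
Op 9: add_edge(A, F). Edges now: 9
Op 10: add_edge(E, A). Edges now: 10
Compute levels (Kahn BFS):
  sources (in-degree 0): B, C
  process B: level=0
    B->D: in-degree(D)=3, level(D)>=1
    B->E: in-degree(E)=1, level(E)>=1
  process C: level=0
    C->A: in-degree(A)=1, level(A)>=1
    C->D: in-degree(D)=2, level(D)>=1
    C->E: in-degree(E)=0, level(E)=1, enqueue
    C->F: in-degree(F)=1, level(F)>=1
  process E: level=1
    E->A: in-degree(A)=0, level(A)=2, enqueue
    E->D: in-degree(D)=1, level(D)>=2
  process A: level=2
    A->D: in-degree(D)=0, level(D)=3, enqueue
    A->F: in-degree(F)=0, level(F)=3, enqueue
  process D: level=3
  process F: level=3
All levels: A:2, B:0, C:0, D:3, E:1, F:3

Answer: A:2, B:0, C:0, D:3, E:1, F:3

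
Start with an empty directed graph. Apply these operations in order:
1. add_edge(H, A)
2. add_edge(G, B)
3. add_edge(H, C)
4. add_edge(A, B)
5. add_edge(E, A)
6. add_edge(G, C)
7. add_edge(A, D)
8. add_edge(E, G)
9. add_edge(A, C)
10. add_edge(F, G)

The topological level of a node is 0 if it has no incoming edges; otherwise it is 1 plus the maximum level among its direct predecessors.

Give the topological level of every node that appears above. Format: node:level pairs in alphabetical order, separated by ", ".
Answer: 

Answer: A:1, B:2, C:2, D:2, E:0, F:0, G:1, H:0

Derivation:
Op 1: add_edge(H, A). Edges now: 1
Op 2: add_edge(G, B). Edges now: 2
Op 3: add_edge(H, C). Edges now: 3
Op 4: add_edge(A, B). Edges now: 4
Op 5: add_edge(E, A). Edges now: 5
Op 6: add_edge(G, C). Edges now: 6
Op 7: add_edge(A, D). Edges now: 7
Op 8: add_edge(E, G). Edges now: 8
Op 9: add_edge(A, C). Edges now: 9
Op 10: add_edge(F, G). Edges now: 10
Compute levels (Kahn BFS):
  sources (in-degree 0): E, F, H
  process E: level=0
    E->A: in-degree(A)=1, level(A)>=1
    E->G: in-degree(G)=1, level(G)>=1
  process F: level=0
    F->G: in-degree(G)=0, level(G)=1, enqueue
  process H: level=0
    H->A: in-degree(A)=0, level(A)=1, enqueue
    H->C: in-degree(C)=2, level(C)>=1
  process G: level=1
    G->B: in-degree(B)=1, level(B)>=2
    G->C: in-degree(C)=1, level(C)>=2
  process A: level=1
    A->B: in-degree(B)=0, level(B)=2, enqueue
    A->C: in-degree(C)=0, level(C)=2, enqueue
    A->D: in-degree(D)=0, level(D)=2, enqueue
  process B: level=2
  process C: level=2
  process D: level=2
All levels: A:1, B:2, C:2, D:2, E:0, F:0, G:1, H:0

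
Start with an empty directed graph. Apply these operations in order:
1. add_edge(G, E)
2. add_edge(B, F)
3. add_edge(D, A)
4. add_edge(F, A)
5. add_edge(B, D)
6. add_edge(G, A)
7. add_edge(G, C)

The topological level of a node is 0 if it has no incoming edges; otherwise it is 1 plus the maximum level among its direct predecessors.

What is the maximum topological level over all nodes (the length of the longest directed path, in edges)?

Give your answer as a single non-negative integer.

Answer: 2

Derivation:
Op 1: add_edge(G, E). Edges now: 1
Op 2: add_edge(B, F). Edges now: 2
Op 3: add_edge(D, A). Edges now: 3
Op 4: add_edge(F, A). Edges now: 4
Op 5: add_edge(B, D). Edges now: 5
Op 6: add_edge(G, A). Edges now: 6
Op 7: add_edge(G, C). Edges now: 7
Compute levels (Kahn BFS):
  sources (in-degree 0): B, G
  process B: level=0
    B->D: in-degree(D)=0, level(D)=1, enqueue
    B->F: in-degree(F)=0, level(F)=1, enqueue
  process G: level=0
    G->A: in-degree(A)=2, level(A)>=1
    G->C: in-degree(C)=0, level(C)=1, enqueue
    G->E: in-degree(E)=0, level(E)=1, enqueue
  process D: level=1
    D->A: in-degree(A)=1, level(A)>=2
  process F: level=1
    F->A: in-degree(A)=0, level(A)=2, enqueue
  process C: level=1
  process E: level=1
  process A: level=2
All levels: A:2, B:0, C:1, D:1, E:1, F:1, G:0
max level = 2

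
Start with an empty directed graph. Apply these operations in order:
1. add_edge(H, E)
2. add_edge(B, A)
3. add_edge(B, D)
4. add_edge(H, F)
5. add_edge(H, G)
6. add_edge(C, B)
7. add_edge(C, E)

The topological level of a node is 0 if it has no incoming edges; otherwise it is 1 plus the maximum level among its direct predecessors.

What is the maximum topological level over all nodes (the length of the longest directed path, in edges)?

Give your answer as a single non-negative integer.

Answer: 2

Derivation:
Op 1: add_edge(H, E). Edges now: 1
Op 2: add_edge(B, A). Edges now: 2
Op 3: add_edge(B, D). Edges now: 3
Op 4: add_edge(H, F). Edges now: 4
Op 5: add_edge(H, G). Edges now: 5
Op 6: add_edge(C, B). Edges now: 6
Op 7: add_edge(C, E). Edges now: 7
Compute levels (Kahn BFS):
  sources (in-degree 0): C, H
  process C: level=0
    C->B: in-degree(B)=0, level(B)=1, enqueue
    C->E: in-degree(E)=1, level(E)>=1
  process H: level=0
    H->E: in-degree(E)=0, level(E)=1, enqueue
    H->F: in-degree(F)=0, level(F)=1, enqueue
    H->G: in-degree(G)=0, level(G)=1, enqueue
  process B: level=1
    B->A: in-degree(A)=0, level(A)=2, enqueue
    B->D: in-degree(D)=0, level(D)=2, enqueue
  process E: level=1
  process F: level=1
  process G: level=1
  process A: level=2
  process D: level=2
All levels: A:2, B:1, C:0, D:2, E:1, F:1, G:1, H:0
max level = 2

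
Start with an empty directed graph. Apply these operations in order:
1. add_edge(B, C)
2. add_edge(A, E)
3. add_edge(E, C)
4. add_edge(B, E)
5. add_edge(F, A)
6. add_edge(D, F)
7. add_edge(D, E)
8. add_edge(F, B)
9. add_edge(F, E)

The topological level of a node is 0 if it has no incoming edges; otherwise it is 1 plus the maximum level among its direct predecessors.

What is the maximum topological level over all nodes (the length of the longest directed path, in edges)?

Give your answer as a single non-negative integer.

Answer: 4

Derivation:
Op 1: add_edge(B, C). Edges now: 1
Op 2: add_edge(A, E). Edges now: 2
Op 3: add_edge(E, C). Edges now: 3
Op 4: add_edge(B, E). Edges now: 4
Op 5: add_edge(F, A). Edges now: 5
Op 6: add_edge(D, F). Edges now: 6
Op 7: add_edge(D, E). Edges now: 7
Op 8: add_edge(F, B). Edges now: 8
Op 9: add_edge(F, E). Edges now: 9
Compute levels (Kahn BFS):
  sources (in-degree 0): D
  process D: level=0
    D->E: in-degree(E)=3, level(E)>=1
    D->F: in-degree(F)=0, level(F)=1, enqueue
  process F: level=1
    F->A: in-degree(A)=0, level(A)=2, enqueue
    F->B: in-degree(B)=0, level(B)=2, enqueue
    F->E: in-degree(E)=2, level(E)>=2
  process A: level=2
    A->E: in-degree(E)=1, level(E)>=3
  process B: level=2
    B->C: in-degree(C)=1, level(C)>=3
    B->E: in-degree(E)=0, level(E)=3, enqueue
  process E: level=3
    E->C: in-degree(C)=0, level(C)=4, enqueue
  process C: level=4
All levels: A:2, B:2, C:4, D:0, E:3, F:1
max level = 4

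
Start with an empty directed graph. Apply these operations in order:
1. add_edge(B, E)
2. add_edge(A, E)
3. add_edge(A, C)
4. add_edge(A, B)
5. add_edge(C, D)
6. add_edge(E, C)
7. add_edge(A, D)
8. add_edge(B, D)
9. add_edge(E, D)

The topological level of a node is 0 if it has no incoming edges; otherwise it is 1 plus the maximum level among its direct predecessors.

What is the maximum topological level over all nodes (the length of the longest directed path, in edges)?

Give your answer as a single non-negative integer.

Answer: 4

Derivation:
Op 1: add_edge(B, E). Edges now: 1
Op 2: add_edge(A, E). Edges now: 2
Op 3: add_edge(A, C). Edges now: 3
Op 4: add_edge(A, B). Edges now: 4
Op 5: add_edge(C, D). Edges now: 5
Op 6: add_edge(E, C). Edges now: 6
Op 7: add_edge(A, D). Edges now: 7
Op 8: add_edge(B, D). Edges now: 8
Op 9: add_edge(E, D). Edges now: 9
Compute levels (Kahn BFS):
  sources (in-degree 0): A
  process A: level=0
    A->B: in-degree(B)=0, level(B)=1, enqueue
    A->C: in-degree(C)=1, level(C)>=1
    A->D: in-degree(D)=3, level(D)>=1
    A->E: in-degree(E)=1, level(E)>=1
  process B: level=1
    B->D: in-degree(D)=2, level(D)>=2
    B->E: in-degree(E)=0, level(E)=2, enqueue
  process E: level=2
    E->C: in-degree(C)=0, level(C)=3, enqueue
    E->D: in-degree(D)=1, level(D)>=3
  process C: level=3
    C->D: in-degree(D)=0, level(D)=4, enqueue
  process D: level=4
All levels: A:0, B:1, C:3, D:4, E:2
max level = 4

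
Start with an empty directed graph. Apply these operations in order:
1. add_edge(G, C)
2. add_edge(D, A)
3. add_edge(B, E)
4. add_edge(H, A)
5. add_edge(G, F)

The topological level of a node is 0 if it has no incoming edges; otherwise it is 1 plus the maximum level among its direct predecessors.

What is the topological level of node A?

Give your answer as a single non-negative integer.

Op 1: add_edge(G, C). Edges now: 1
Op 2: add_edge(D, A). Edges now: 2
Op 3: add_edge(B, E). Edges now: 3
Op 4: add_edge(H, A). Edges now: 4
Op 5: add_edge(G, F). Edges now: 5
Compute levels (Kahn BFS):
  sources (in-degree 0): B, D, G, H
  process B: level=0
    B->E: in-degree(E)=0, level(E)=1, enqueue
  process D: level=0
    D->A: in-degree(A)=1, level(A)>=1
  process G: level=0
    G->C: in-degree(C)=0, level(C)=1, enqueue
    G->F: in-degree(F)=0, level(F)=1, enqueue
  process H: level=0
    H->A: in-degree(A)=0, level(A)=1, enqueue
  process E: level=1
  process C: level=1
  process F: level=1
  process A: level=1
All levels: A:1, B:0, C:1, D:0, E:1, F:1, G:0, H:0
level(A) = 1

Answer: 1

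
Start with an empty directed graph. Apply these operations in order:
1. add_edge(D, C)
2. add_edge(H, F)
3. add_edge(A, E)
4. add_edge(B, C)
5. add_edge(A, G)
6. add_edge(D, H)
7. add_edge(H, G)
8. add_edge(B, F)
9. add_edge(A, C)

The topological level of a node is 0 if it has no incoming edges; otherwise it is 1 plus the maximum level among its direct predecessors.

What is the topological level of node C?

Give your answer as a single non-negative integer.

Op 1: add_edge(D, C). Edges now: 1
Op 2: add_edge(H, F). Edges now: 2
Op 3: add_edge(A, E). Edges now: 3
Op 4: add_edge(B, C). Edges now: 4
Op 5: add_edge(A, G). Edges now: 5
Op 6: add_edge(D, H). Edges now: 6
Op 7: add_edge(H, G). Edges now: 7
Op 8: add_edge(B, F). Edges now: 8
Op 9: add_edge(A, C). Edges now: 9
Compute levels (Kahn BFS):
  sources (in-degree 0): A, B, D
  process A: level=0
    A->C: in-degree(C)=2, level(C)>=1
    A->E: in-degree(E)=0, level(E)=1, enqueue
    A->G: in-degree(G)=1, level(G)>=1
  process B: level=0
    B->C: in-degree(C)=1, level(C)>=1
    B->F: in-degree(F)=1, level(F)>=1
  process D: level=0
    D->C: in-degree(C)=0, level(C)=1, enqueue
    D->H: in-degree(H)=0, level(H)=1, enqueue
  process E: level=1
  process C: level=1
  process H: level=1
    H->F: in-degree(F)=0, level(F)=2, enqueue
    H->G: in-degree(G)=0, level(G)=2, enqueue
  process F: level=2
  process G: level=2
All levels: A:0, B:0, C:1, D:0, E:1, F:2, G:2, H:1
level(C) = 1

Answer: 1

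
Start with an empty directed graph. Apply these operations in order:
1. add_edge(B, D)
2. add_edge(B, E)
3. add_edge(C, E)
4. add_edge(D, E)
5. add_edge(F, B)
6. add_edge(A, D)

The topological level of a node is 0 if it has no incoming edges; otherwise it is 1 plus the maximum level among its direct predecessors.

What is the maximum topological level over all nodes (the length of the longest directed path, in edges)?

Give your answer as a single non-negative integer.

Op 1: add_edge(B, D). Edges now: 1
Op 2: add_edge(B, E). Edges now: 2
Op 3: add_edge(C, E). Edges now: 3
Op 4: add_edge(D, E). Edges now: 4
Op 5: add_edge(F, B). Edges now: 5
Op 6: add_edge(A, D). Edges now: 6
Compute levels (Kahn BFS):
  sources (in-degree 0): A, C, F
  process A: level=0
    A->D: in-degree(D)=1, level(D)>=1
  process C: level=0
    C->E: in-degree(E)=2, level(E)>=1
  process F: level=0
    F->B: in-degree(B)=0, level(B)=1, enqueue
  process B: level=1
    B->D: in-degree(D)=0, level(D)=2, enqueue
    B->E: in-degree(E)=1, level(E)>=2
  process D: level=2
    D->E: in-degree(E)=0, level(E)=3, enqueue
  process E: level=3
All levels: A:0, B:1, C:0, D:2, E:3, F:0
max level = 3

Answer: 3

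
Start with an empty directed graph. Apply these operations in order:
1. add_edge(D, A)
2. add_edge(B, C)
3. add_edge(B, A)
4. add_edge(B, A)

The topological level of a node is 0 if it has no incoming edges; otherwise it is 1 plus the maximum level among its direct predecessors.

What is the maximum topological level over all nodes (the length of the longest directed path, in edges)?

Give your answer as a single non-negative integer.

Answer: 1

Derivation:
Op 1: add_edge(D, A). Edges now: 1
Op 2: add_edge(B, C). Edges now: 2
Op 3: add_edge(B, A). Edges now: 3
Op 4: add_edge(B, A) (duplicate, no change). Edges now: 3
Compute levels (Kahn BFS):
  sources (in-degree 0): B, D
  process B: level=0
    B->A: in-degree(A)=1, level(A)>=1
    B->C: in-degree(C)=0, level(C)=1, enqueue
  process D: level=0
    D->A: in-degree(A)=0, level(A)=1, enqueue
  process C: level=1
  process A: level=1
All levels: A:1, B:0, C:1, D:0
max level = 1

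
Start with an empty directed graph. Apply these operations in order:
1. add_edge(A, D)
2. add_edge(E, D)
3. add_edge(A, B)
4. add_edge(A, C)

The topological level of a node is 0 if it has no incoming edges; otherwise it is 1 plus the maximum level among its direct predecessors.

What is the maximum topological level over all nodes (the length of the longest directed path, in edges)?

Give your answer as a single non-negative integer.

Answer: 1

Derivation:
Op 1: add_edge(A, D). Edges now: 1
Op 2: add_edge(E, D). Edges now: 2
Op 3: add_edge(A, B). Edges now: 3
Op 4: add_edge(A, C). Edges now: 4
Compute levels (Kahn BFS):
  sources (in-degree 0): A, E
  process A: level=0
    A->B: in-degree(B)=0, level(B)=1, enqueue
    A->C: in-degree(C)=0, level(C)=1, enqueue
    A->D: in-degree(D)=1, level(D)>=1
  process E: level=0
    E->D: in-degree(D)=0, level(D)=1, enqueue
  process B: level=1
  process C: level=1
  process D: level=1
All levels: A:0, B:1, C:1, D:1, E:0
max level = 1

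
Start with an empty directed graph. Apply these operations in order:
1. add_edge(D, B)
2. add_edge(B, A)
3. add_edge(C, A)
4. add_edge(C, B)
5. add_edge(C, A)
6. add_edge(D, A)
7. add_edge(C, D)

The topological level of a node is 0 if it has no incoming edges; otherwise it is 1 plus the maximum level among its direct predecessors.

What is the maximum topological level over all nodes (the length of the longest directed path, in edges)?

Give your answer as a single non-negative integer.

Answer: 3

Derivation:
Op 1: add_edge(D, B). Edges now: 1
Op 2: add_edge(B, A). Edges now: 2
Op 3: add_edge(C, A). Edges now: 3
Op 4: add_edge(C, B). Edges now: 4
Op 5: add_edge(C, A) (duplicate, no change). Edges now: 4
Op 6: add_edge(D, A). Edges now: 5
Op 7: add_edge(C, D). Edges now: 6
Compute levels (Kahn BFS):
  sources (in-degree 0): C
  process C: level=0
    C->A: in-degree(A)=2, level(A)>=1
    C->B: in-degree(B)=1, level(B)>=1
    C->D: in-degree(D)=0, level(D)=1, enqueue
  process D: level=1
    D->A: in-degree(A)=1, level(A)>=2
    D->B: in-degree(B)=0, level(B)=2, enqueue
  process B: level=2
    B->A: in-degree(A)=0, level(A)=3, enqueue
  process A: level=3
All levels: A:3, B:2, C:0, D:1
max level = 3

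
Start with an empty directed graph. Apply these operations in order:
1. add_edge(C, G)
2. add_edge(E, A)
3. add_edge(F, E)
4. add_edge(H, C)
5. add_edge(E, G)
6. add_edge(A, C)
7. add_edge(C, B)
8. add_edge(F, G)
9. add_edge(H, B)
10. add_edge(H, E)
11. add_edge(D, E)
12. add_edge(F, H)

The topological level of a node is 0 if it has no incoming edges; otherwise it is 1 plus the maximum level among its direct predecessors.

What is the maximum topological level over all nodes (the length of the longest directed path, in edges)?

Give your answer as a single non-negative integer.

Answer: 5

Derivation:
Op 1: add_edge(C, G). Edges now: 1
Op 2: add_edge(E, A). Edges now: 2
Op 3: add_edge(F, E). Edges now: 3
Op 4: add_edge(H, C). Edges now: 4
Op 5: add_edge(E, G). Edges now: 5
Op 6: add_edge(A, C). Edges now: 6
Op 7: add_edge(C, B). Edges now: 7
Op 8: add_edge(F, G). Edges now: 8
Op 9: add_edge(H, B). Edges now: 9
Op 10: add_edge(H, E). Edges now: 10
Op 11: add_edge(D, E). Edges now: 11
Op 12: add_edge(F, H). Edges now: 12
Compute levels (Kahn BFS):
  sources (in-degree 0): D, F
  process D: level=0
    D->E: in-degree(E)=2, level(E)>=1
  process F: level=0
    F->E: in-degree(E)=1, level(E)>=1
    F->G: in-degree(G)=2, level(G)>=1
    F->H: in-degree(H)=0, level(H)=1, enqueue
  process H: level=1
    H->B: in-degree(B)=1, level(B)>=2
    H->C: in-degree(C)=1, level(C)>=2
    H->E: in-degree(E)=0, level(E)=2, enqueue
  process E: level=2
    E->A: in-degree(A)=0, level(A)=3, enqueue
    E->G: in-degree(G)=1, level(G)>=3
  process A: level=3
    A->C: in-degree(C)=0, level(C)=4, enqueue
  process C: level=4
    C->B: in-degree(B)=0, level(B)=5, enqueue
    C->G: in-degree(G)=0, level(G)=5, enqueue
  process B: level=5
  process G: level=5
All levels: A:3, B:5, C:4, D:0, E:2, F:0, G:5, H:1
max level = 5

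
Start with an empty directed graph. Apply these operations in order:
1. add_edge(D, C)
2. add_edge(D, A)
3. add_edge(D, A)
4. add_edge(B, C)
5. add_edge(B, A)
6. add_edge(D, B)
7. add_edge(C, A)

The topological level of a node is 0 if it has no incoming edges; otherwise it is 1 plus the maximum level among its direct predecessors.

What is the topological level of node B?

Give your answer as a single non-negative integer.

Answer: 1

Derivation:
Op 1: add_edge(D, C). Edges now: 1
Op 2: add_edge(D, A). Edges now: 2
Op 3: add_edge(D, A) (duplicate, no change). Edges now: 2
Op 4: add_edge(B, C). Edges now: 3
Op 5: add_edge(B, A). Edges now: 4
Op 6: add_edge(D, B). Edges now: 5
Op 7: add_edge(C, A). Edges now: 6
Compute levels (Kahn BFS):
  sources (in-degree 0): D
  process D: level=0
    D->A: in-degree(A)=2, level(A)>=1
    D->B: in-degree(B)=0, level(B)=1, enqueue
    D->C: in-degree(C)=1, level(C)>=1
  process B: level=1
    B->A: in-degree(A)=1, level(A)>=2
    B->C: in-degree(C)=0, level(C)=2, enqueue
  process C: level=2
    C->A: in-degree(A)=0, level(A)=3, enqueue
  process A: level=3
All levels: A:3, B:1, C:2, D:0
level(B) = 1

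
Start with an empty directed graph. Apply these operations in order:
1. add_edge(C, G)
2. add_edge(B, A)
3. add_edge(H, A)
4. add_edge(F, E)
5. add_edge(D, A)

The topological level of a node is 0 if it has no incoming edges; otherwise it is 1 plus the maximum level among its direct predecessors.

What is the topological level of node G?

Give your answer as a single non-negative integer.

Answer: 1

Derivation:
Op 1: add_edge(C, G). Edges now: 1
Op 2: add_edge(B, A). Edges now: 2
Op 3: add_edge(H, A). Edges now: 3
Op 4: add_edge(F, E). Edges now: 4
Op 5: add_edge(D, A). Edges now: 5
Compute levels (Kahn BFS):
  sources (in-degree 0): B, C, D, F, H
  process B: level=0
    B->A: in-degree(A)=2, level(A)>=1
  process C: level=0
    C->G: in-degree(G)=0, level(G)=1, enqueue
  process D: level=0
    D->A: in-degree(A)=1, level(A)>=1
  process F: level=0
    F->E: in-degree(E)=0, level(E)=1, enqueue
  process H: level=0
    H->A: in-degree(A)=0, level(A)=1, enqueue
  process G: level=1
  process E: level=1
  process A: level=1
All levels: A:1, B:0, C:0, D:0, E:1, F:0, G:1, H:0
level(G) = 1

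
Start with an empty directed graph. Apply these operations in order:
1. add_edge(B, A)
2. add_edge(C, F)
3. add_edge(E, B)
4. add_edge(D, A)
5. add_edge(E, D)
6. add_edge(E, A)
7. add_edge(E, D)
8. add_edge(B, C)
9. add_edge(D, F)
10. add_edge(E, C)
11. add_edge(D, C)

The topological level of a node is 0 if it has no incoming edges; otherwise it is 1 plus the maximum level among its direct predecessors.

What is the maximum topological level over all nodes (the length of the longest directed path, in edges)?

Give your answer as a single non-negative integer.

Answer: 3

Derivation:
Op 1: add_edge(B, A). Edges now: 1
Op 2: add_edge(C, F). Edges now: 2
Op 3: add_edge(E, B). Edges now: 3
Op 4: add_edge(D, A). Edges now: 4
Op 5: add_edge(E, D). Edges now: 5
Op 6: add_edge(E, A). Edges now: 6
Op 7: add_edge(E, D) (duplicate, no change). Edges now: 6
Op 8: add_edge(B, C). Edges now: 7
Op 9: add_edge(D, F). Edges now: 8
Op 10: add_edge(E, C). Edges now: 9
Op 11: add_edge(D, C). Edges now: 10
Compute levels (Kahn BFS):
  sources (in-degree 0): E
  process E: level=0
    E->A: in-degree(A)=2, level(A)>=1
    E->B: in-degree(B)=0, level(B)=1, enqueue
    E->C: in-degree(C)=2, level(C)>=1
    E->D: in-degree(D)=0, level(D)=1, enqueue
  process B: level=1
    B->A: in-degree(A)=1, level(A)>=2
    B->C: in-degree(C)=1, level(C)>=2
  process D: level=1
    D->A: in-degree(A)=0, level(A)=2, enqueue
    D->C: in-degree(C)=0, level(C)=2, enqueue
    D->F: in-degree(F)=1, level(F)>=2
  process A: level=2
  process C: level=2
    C->F: in-degree(F)=0, level(F)=3, enqueue
  process F: level=3
All levels: A:2, B:1, C:2, D:1, E:0, F:3
max level = 3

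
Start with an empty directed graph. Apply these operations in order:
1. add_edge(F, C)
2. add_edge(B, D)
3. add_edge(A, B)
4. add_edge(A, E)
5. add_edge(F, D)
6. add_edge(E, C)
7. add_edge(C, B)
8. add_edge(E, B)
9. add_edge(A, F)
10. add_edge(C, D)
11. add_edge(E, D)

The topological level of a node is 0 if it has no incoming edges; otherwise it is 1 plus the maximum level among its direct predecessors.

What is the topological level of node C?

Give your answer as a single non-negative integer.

Answer: 2

Derivation:
Op 1: add_edge(F, C). Edges now: 1
Op 2: add_edge(B, D). Edges now: 2
Op 3: add_edge(A, B). Edges now: 3
Op 4: add_edge(A, E). Edges now: 4
Op 5: add_edge(F, D). Edges now: 5
Op 6: add_edge(E, C). Edges now: 6
Op 7: add_edge(C, B). Edges now: 7
Op 8: add_edge(E, B). Edges now: 8
Op 9: add_edge(A, F). Edges now: 9
Op 10: add_edge(C, D). Edges now: 10
Op 11: add_edge(E, D). Edges now: 11
Compute levels (Kahn BFS):
  sources (in-degree 0): A
  process A: level=0
    A->B: in-degree(B)=2, level(B)>=1
    A->E: in-degree(E)=0, level(E)=1, enqueue
    A->F: in-degree(F)=0, level(F)=1, enqueue
  process E: level=1
    E->B: in-degree(B)=1, level(B)>=2
    E->C: in-degree(C)=1, level(C)>=2
    E->D: in-degree(D)=3, level(D)>=2
  process F: level=1
    F->C: in-degree(C)=0, level(C)=2, enqueue
    F->D: in-degree(D)=2, level(D)>=2
  process C: level=2
    C->B: in-degree(B)=0, level(B)=3, enqueue
    C->D: in-degree(D)=1, level(D)>=3
  process B: level=3
    B->D: in-degree(D)=0, level(D)=4, enqueue
  process D: level=4
All levels: A:0, B:3, C:2, D:4, E:1, F:1
level(C) = 2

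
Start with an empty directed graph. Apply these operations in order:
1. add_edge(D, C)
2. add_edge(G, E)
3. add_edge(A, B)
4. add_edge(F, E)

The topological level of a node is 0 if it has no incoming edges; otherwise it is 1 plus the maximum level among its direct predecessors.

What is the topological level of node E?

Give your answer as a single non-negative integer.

Op 1: add_edge(D, C). Edges now: 1
Op 2: add_edge(G, E). Edges now: 2
Op 3: add_edge(A, B). Edges now: 3
Op 4: add_edge(F, E). Edges now: 4
Compute levels (Kahn BFS):
  sources (in-degree 0): A, D, F, G
  process A: level=0
    A->B: in-degree(B)=0, level(B)=1, enqueue
  process D: level=0
    D->C: in-degree(C)=0, level(C)=1, enqueue
  process F: level=0
    F->E: in-degree(E)=1, level(E)>=1
  process G: level=0
    G->E: in-degree(E)=0, level(E)=1, enqueue
  process B: level=1
  process C: level=1
  process E: level=1
All levels: A:0, B:1, C:1, D:0, E:1, F:0, G:0
level(E) = 1

Answer: 1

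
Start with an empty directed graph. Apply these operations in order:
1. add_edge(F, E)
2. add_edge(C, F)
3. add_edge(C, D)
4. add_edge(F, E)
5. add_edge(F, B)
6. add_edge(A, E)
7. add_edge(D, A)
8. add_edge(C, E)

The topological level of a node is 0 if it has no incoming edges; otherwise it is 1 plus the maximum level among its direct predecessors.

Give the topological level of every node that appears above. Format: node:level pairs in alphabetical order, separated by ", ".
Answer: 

Answer: A:2, B:2, C:0, D:1, E:3, F:1

Derivation:
Op 1: add_edge(F, E). Edges now: 1
Op 2: add_edge(C, F). Edges now: 2
Op 3: add_edge(C, D). Edges now: 3
Op 4: add_edge(F, E) (duplicate, no change). Edges now: 3
Op 5: add_edge(F, B). Edges now: 4
Op 6: add_edge(A, E). Edges now: 5
Op 7: add_edge(D, A). Edges now: 6
Op 8: add_edge(C, E). Edges now: 7
Compute levels (Kahn BFS):
  sources (in-degree 0): C
  process C: level=0
    C->D: in-degree(D)=0, level(D)=1, enqueue
    C->E: in-degree(E)=2, level(E)>=1
    C->F: in-degree(F)=0, level(F)=1, enqueue
  process D: level=1
    D->A: in-degree(A)=0, level(A)=2, enqueue
  process F: level=1
    F->B: in-degree(B)=0, level(B)=2, enqueue
    F->E: in-degree(E)=1, level(E)>=2
  process A: level=2
    A->E: in-degree(E)=0, level(E)=3, enqueue
  process B: level=2
  process E: level=3
All levels: A:2, B:2, C:0, D:1, E:3, F:1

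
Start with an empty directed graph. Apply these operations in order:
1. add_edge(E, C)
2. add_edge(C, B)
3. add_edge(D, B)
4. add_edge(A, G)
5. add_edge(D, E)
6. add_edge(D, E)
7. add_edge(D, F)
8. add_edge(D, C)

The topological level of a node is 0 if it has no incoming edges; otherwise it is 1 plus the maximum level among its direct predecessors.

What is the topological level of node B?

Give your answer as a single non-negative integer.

Op 1: add_edge(E, C). Edges now: 1
Op 2: add_edge(C, B). Edges now: 2
Op 3: add_edge(D, B). Edges now: 3
Op 4: add_edge(A, G). Edges now: 4
Op 5: add_edge(D, E). Edges now: 5
Op 6: add_edge(D, E) (duplicate, no change). Edges now: 5
Op 7: add_edge(D, F). Edges now: 6
Op 8: add_edge(D, C). Edges now: 7
Compute levels (Kahn BFS):
  sources (in-degree 0): A, D
  process A: level=0
    A->G: in-degree(G)=0, level(G)=1, enqueue
  process D: level=0
    D->B: in-degree(B)=1, level(B)>=1
    D->C: in-degree(C)=1, level(C)>=1
    D->E: in-degree(E)=0, level(E)=1, enqueue
    D->F: in-degree(F)=0, level(F)=1, enqueue
  process G: level=1
  process E: level=1
    E->C: in-degree(C)=0, level(C)=2, enqueue
  process F: level=1
  process C: level=2
    C->B: in-degree(B)=0, level(B)=3, enqueue
  process B: level=3
All levels: A:0, B:3, C:2, D:0, E:1, F:1, G:1
level(B) = 3

Answer: 3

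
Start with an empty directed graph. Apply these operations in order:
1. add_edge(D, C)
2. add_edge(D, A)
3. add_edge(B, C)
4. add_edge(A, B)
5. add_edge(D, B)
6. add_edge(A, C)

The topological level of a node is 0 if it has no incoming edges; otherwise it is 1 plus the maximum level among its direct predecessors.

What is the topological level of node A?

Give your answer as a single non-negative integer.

Op 1: add_edge(D, C). Edges now: 1
Op 2: add_edge(D, A). Edges now: 2
Op 3: add_edge(B, C). Edges now: 3
Op 4: add_edge(A, B). Edges now: 4
Op 5: add_edge(D, B). Edges now: 5
Op 6: add_edge(A, C). Edges now: 6
Compute levels (Kahn BFS):
  sources (in-degree 0): D
  process D: level=0
    D->A: in-degree(A)=0, level(A)=1, enqueue
    D->B: in-degree(B)=1, level(B)>=1
    D->C: in-degree(C)=2, level(C)>=1
  process A: level=1
    A->B: in-degree(B)=0, level(B)=2, enqueue
    A->C: in-degree(C)=1, level(C)>=2
  process B: level=2
    B->C: in-degree(C)=0, level(C)=3, enqueue
  process C: level=3
All levels: A:1, B:2, C:3, D:0
level(A) = 1

Answer: 1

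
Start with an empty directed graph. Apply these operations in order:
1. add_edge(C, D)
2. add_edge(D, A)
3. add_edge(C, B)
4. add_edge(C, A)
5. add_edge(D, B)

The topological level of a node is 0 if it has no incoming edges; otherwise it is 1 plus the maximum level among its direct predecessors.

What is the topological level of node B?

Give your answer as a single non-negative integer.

Answer: 2

Derivation:
Op 1: add_edge(C, D). Edges now: 1
Op 2: add_edge(D, A). Edges now: 2
Op 3: add_edge(C, B). Edges now: 3
Op 4: add_edge(C, A). Edges now: 4
Op 5: add_edge(D, B). Edges now: 5
Compute levels (Kahn BFS):
  sources (in-degree 0): C
  process C: level=0
    C->A: in-degree(A)=1, level(A)>=1
    C->B: in-degree(B)=1, level(B)>=1
    C->D: in-degree(D)=0, level(D)=1, enqueue
  process D: level=1
    D->A: in-degree(A)=0, level(A)=2, enqueue
    D->B: in-degree(B)=0, level(B)=2, enqueue
  process A: level=2
  process B: level=2
All levels: A:2, B:2, C:0, D:1
level(B) = 2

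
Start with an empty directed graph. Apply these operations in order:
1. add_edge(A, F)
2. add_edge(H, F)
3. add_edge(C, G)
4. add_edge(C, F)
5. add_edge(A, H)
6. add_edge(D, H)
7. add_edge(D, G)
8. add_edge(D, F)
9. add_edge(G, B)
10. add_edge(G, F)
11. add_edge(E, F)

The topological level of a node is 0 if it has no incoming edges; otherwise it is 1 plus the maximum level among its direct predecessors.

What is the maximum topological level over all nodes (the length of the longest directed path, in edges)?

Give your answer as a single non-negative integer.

Op 1: add_edge(A, F). Edges now: 1
Op 2: add_edge(H, F). Edges now: 2
Op 3: add_edge(C, G). Edges now: 3
Op 4: add_edge(C, F). Edges now: 4
Op 5: add_edge(A, H). Edges now: 5
Op 6: add_edge(D, H). Edges now: 6
Op 7: add_edge(D, G). Edges now: 7
Op 8: add_edge(D, F). Edges now: 8
Op 9: add_edge(G, B). Edges now: 9
Op 10: add_edge(G, F). Edges now: 10
Op 11: add_edge(E, F). Edges now: 11
Compute levels (Kahn BFS):
  sources (in-degree 0): A, C, D, E
  process A: level=0
    A->F: in-degree(F)=5, level(F)>=1
    A->H: in-degree(H)=1, level(H)>=1
  process C: level=0
    C->F: in-degree(F)=4, level(F)>=1
    C->G: in-degree(G)=1, level(G)>=1
  process D: level=0
    D->F: in-degree(F)=3, level(F)>=1
    D->G: in-degree(G)=0, level(G)=1, enqueue
    D->H: in-degree(H)=0, level(H)=1, enqueue
  process E: level=0
    E->F: in-degree(F)=2, level(F)>=1
  process G: level=1
    G->B: in-degree(B)=0, level(B)=2, enqueue
    G->F: in-degree(F)=1, level(F)>=2
  process H: level=1
    H->F: in-degree(F)=0, level(F)=2, enqueue
  process B: level=2
  process F: level=2
All levels: A:0, B:2, C:0, D:0, E:0, F:2, G:1, H:1
max level = 2

Answer: 2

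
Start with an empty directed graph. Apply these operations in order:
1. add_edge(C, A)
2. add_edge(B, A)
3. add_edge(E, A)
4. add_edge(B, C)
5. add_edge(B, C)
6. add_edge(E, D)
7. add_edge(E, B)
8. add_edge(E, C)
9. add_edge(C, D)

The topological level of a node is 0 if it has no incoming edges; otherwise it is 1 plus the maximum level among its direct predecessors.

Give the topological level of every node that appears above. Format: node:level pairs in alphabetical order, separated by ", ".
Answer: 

Answer: A:3, B:1, C:2, D:3, E:0

Derivation:
Op 1: add_edge(C, A). Edges now: 1
Op 2: add_edge(B, A). Edges now: 2
Op 3: add_edge(E, A). Edges now: 3
Op 4: add_edge(B, C). Edges now: 4
Op 5: add_edge(B, C) (duplicate, no change). Edges now: 4
Op 6: add_edge(E, D). Edges now: 5
Op 7: add_edge(E, B). Edges now: 6
Op 8: add_edge(E, C). Edges now: 7
Op 9: add_edge(C, D). Edges now: 8
Compute levels (Kahn BFS):
  sources (in-degree 0): E
  process E: level=0
    E->A: in-degree(A)=2, level(A)>=1
    E->B: in-degree(B)=0, level(B)=1, enqueue
    E->C: in-degree(C)=1, level(C)>=1
    E->D: in-degree(D)=1, level(D)>=1
  process B: level=1
    B->A: in-degree(A)=1, level(A)>=2
    B->C: in-degree(C)=0, level(C)=2, enqueue
  process C: level=2
    C->A: in-degree(A)=0, level(A)=3, enqueue
    C->D: in-degree(D)=0, level(D)=3, enqueue
  process A: level=3
  process D: level=3
All levels: A:3, B:1, C:2, D:3, E:0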